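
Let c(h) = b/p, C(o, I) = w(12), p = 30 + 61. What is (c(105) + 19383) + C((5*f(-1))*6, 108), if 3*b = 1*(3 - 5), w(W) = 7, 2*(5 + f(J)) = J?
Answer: 5293468/273 ≈ 19390.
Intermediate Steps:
f(J) = -5 + J/2
p = 91
b = -⅔ (b = (1*(3 - 5))/3 = (1*(-2))/3 = (⅓)*(-2) = -⅔ ≈ -0.66667)
C(o, I) = 7
c(h) = -2/273 (c(h) = -⅔/91 = -⅔*1/91 = -2/273)
(c(105) + 19383) + C((5*f(-1))*6, 108) = (-2/273 + 19383) + 7 = 5291557/273 + 7 = 5293468/273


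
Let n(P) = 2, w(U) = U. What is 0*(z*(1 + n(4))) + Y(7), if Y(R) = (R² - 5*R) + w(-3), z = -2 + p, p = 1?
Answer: 11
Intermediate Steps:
z = -1 (z = -2 + 1 = -1)
Y(R) = -3 + R² - 5*R (Y(R) = (R² - 5*R) - 3 = -3 + R² - 5*R)
0*(z*(1 + n(4))) + Y(7) = 0*(-(1 + 2)) + (-3 + 7² - 5*7) = 0*(-1*3) + (-3 + 49 - 35) = 0*(-3) + 11 = 0 + 11 = 11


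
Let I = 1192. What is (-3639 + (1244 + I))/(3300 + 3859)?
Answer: -1203/7159 ≈ -0.16804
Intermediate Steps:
(-3639 + (1244 + I))/(3300 + 3859) = (-3639 + (1244 + 1192))/(3300 + 3859) = (-3639 + 2436)/7159 = -1203*1/7159 = -1203/7159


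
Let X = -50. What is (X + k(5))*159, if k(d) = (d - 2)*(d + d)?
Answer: -3180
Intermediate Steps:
k(d) = 2*d*(-2 + d) (k(d) = (-2 + d)*(2*d) = 2*d*(-2 + d))
(X + k(5))*159 = (-50 + 2*5*(-2 + 5))*159 = (-50 + 2*5*3)*159 = (-50 + 30)*159 = -20*159 = -3180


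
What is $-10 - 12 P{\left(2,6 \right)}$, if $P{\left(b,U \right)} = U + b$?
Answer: $-106$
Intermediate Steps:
$-10 - 12 P{\left(2,6 \right)} = -10 - 12 \left(6 + 2\right) = -10 - 96 = -106$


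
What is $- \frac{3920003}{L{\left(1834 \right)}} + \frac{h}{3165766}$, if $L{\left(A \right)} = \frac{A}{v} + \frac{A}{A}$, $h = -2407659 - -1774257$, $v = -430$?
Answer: $\frac{1334054591035433}{1111183866} \approx 1.2006 \cdot 10^{6}$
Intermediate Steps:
$h = -633402$ ($h = -2407659 + 1774257 = -633402$)
$L{\left(A \right)} = 1 - \frac{A}{430}$ ($L{\left(A \right)} = \frac{A}{-430} + \frac{A}{A} = A \left(- \frac{1}{430}\right) + 1 = - \frac{A}{430} + 1 = 1 - \frac{A}{430}$)
$- \frac{3920003}{L{\left(1834 \right)}} + \frac{h}{3165766} = - \frac{3920003}{1 - \frac{917}{215}} - \frac{633402}{3165766} = - \frac{3920003}{1 - \frac{917}{215}} - \frac{316701}{1582883} = - \frac{3920003}{- \frac{702}{215}} - \frac{316701}{1582883} = \left(-3920003\right) \left(- \frac{215}{702}\right) - \frac{316701}{1582883} = \frac{842800645}{702} - \frac{316701}{1582883} = \frac{1334054591035433}{1111183866}$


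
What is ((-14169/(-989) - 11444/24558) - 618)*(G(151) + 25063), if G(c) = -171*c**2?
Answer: 28421419054901620/12143931 ≈ 2.3404e+9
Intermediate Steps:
((-14169/(-989) - 11444/24558) - 618)*(G(151) + 25063) = ((-14169/(-989) - 11444/24558) - 618)*(-171*151**2 + 25063) = ((-14169*(-1/989) - 11444*1/24558) - 618)*(-171*22801 + 25063) = ((14169/989 - 5722/12279) - 618)*(-3898971 + 25063) = (168322093/12143931 - 618)*(-3873908) = -7336627265/12143931*(-3873908) = 28421419054901620/12143931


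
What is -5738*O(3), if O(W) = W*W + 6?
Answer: -86070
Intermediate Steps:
O(W) = 6 + W² (O(W) = W² + 6 = 6 + W²)
-5738*O(3) = -5738*(6 + 3²) = -5738*(6 + 9) = -5738*15 = -86070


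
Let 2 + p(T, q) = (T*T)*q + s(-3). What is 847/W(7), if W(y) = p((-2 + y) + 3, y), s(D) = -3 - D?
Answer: 847/446 ≈ 1.8991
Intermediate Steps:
p(T, q) = -2 + q*T**2 (p(T, q) = -2 + ((T*T)*q + (-3 - 1*(-3))) = -2 + (T**2*q + (-3 + 3)) = -2 + (q*T**2 + 0) = -2 + q*T**2)
W(y) = -2 + y*(1 + y)**2 (W(y) = -2 + y*((-2 + y) + 3)**2 = -2 + y*(1 + y)**2)
847/W(7) = 847/(-2 + 7*(1 + 7)**2) = 847/(-2 + 7*8**2) = 847/(-2 + 7*64) = 847/(-2 + 448) = 847/446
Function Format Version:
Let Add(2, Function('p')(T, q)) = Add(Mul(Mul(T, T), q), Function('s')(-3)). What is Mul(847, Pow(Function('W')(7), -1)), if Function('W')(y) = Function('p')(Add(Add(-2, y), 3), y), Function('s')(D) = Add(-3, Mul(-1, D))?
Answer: Rational(847, 446) ≈ 1.8991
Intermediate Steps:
Function('p')(T, q) = Add(-2, Mul(q, Pow(T, 2))) (Function('p')(T, q) = Add(-2, Add(Mul(Mul(T, T), q), Add(-3, Mul(-1, -3)))) = Add(-2, Add(Mul(Pow(T, 2), q), Add(-3, 3))) = Add(-2, Add(Mul(q, Pow(T, 2)), 0)) = Add(-2, Mul(q, Pow(T, 2))))
Function('W')(y) = Add(-2, Mul(y, Pow(Add(1, y), 2))) (Function('W')(y) = Add(-2, Mul(y, Pow(Add(Add(-2, y), 3), 2))) = Add(-2, Mul(y, Pow(Add(1, y), 2))))
Mul(847, Pow(Function('W')(7), -1)) = Mul(847, Pow(Add(-2, Mul(7, Pow(Add(1, 7), 2))), -1)) = Mul(847, Pow(Add(-2, Mul(7, Pow(8, 2))), -1)) = Mul(847, Pow(Add(-2, Mul(7, 64)), -1)) = Mul(847, Pow(Add(-2, 448), -1)) = Mul(847, Pow(446, -1)) = Mul(847, Rational(1, 446)) = Rational(847, 446)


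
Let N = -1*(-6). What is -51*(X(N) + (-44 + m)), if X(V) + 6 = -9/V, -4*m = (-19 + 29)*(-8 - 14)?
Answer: -357/2 ≈ -178.50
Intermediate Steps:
N = 6
m = 55 (m = -(-19 + 29)*(-8 - 14)/4 = -5*(-22)/2 = -1/4*(-220) = 55)
X(V) = -6 - 9/V
-51*(X(N) + (-44 + m)) = -51*((-6 - 9/6) + (-44 + 55)) = -51*((-6 - 9*1/6) + 11) = -51*((-6 - 3/2) + 11) = -51*(-15/2 + 11) = -51*7/2 = -357/2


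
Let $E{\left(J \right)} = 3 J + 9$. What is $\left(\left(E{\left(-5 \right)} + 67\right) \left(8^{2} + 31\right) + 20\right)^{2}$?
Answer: $33814225$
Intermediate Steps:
$E{\left(J \right)} = 9 + 3 J$
$\left(\left(E{\left(-5 \right)} + 67\right) \left(8^{2} + 31\right) + 20\right)^{2} = \left(\left(\left(9 + 3 \left(-5\right)\right) + 67\right) \left(8^{2} + 31\right) + 20\right)^{2} = \left(\left(\left(9 - 15\right) + 67\right) \left(64 + 31\right) + 20\right)^{2} = \left(\left(-6 + 67\right) 95 + 20\right)^{2} = \left(61 \cdot 95 + 20\right)^{2} = \left(5795 + 20\right)^{2} = 5815^{2} = 33814225$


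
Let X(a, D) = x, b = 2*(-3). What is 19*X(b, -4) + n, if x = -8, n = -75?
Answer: -227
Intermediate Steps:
b = -6
X(a, D) = -8
19*X(b, -4) + n = 19*(-8) - 75 = -152 - 75 = -227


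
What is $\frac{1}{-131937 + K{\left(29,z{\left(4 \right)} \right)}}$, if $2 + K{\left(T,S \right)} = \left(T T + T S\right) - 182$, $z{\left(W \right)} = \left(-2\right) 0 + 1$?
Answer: $- \frac{1}{131251} \approx -7.619 \cdot 10^{-6}$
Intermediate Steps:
$z{\left(W \right)} = 1$ ($z{\left(W \right)} = 0 + 1 = 1$)
$K{\left(T,S \right)} = -184 + T^{2} + S T$ ($K{\left(T,S \right)} = -2 - \left(182 - T S - T T\right) = -2 - \left(182 - T^{2} - S T\right) = -2 + \left(-182 + T^{2} + S T\right) = -184 + T^{2} + S T$)
$\frac{1}{-131937 + K{\left(29,z{\left(4 \right)} \right)}} = \frac{1}{-131937 + \left(-184 + 29^{2} + 1 \cdot 29\right)} = \frac{1}{-131937 + \left(-184 + 841 + 29\right)} = \frac{1}{-131937 + 686} = \frac{1}{-131251} = - \frac{1}{131251}$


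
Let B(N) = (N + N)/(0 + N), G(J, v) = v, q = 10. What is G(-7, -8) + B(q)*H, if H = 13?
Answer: 18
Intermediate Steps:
B(N) = 2 (B(N) = (2*N)/N = 2)
G(-7, -8) + B(q)*H = -8 + 2*13 = -8 + 26 = 18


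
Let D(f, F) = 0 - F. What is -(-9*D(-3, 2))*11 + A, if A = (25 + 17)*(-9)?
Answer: -576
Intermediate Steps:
D(f, F) = -F
A = -378 (A = 42*(-9) = -378)
-(-9*D(-3, 2))*11 + A = -(-(-9)*2)*11 - 378 = -(-9*(-2))*11 - 378 = -18*11 - 378 = -1*198 - 378 = -198 - 378 = -576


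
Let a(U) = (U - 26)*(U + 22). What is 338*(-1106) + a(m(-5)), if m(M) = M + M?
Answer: -374260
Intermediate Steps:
m(M) = 2*M
a(U) = (-26 + U)*(22 + U)
338*(-1106) + a(m(-5)) = 338*(-1106) + (-572 + (2*(-5))² - 8*(-5)) = -373828 + (-572 + (-10)² - 4*(-10)) = -373828 + (-572 + 100 + 40) = -373828 - 432 = -374260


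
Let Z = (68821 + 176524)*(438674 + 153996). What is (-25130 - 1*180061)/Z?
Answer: -205191/145408621150 ≈ -1.4111e-6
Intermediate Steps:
Z = 145408621150 (Z = 245345*592670 = 145408621150)
(-25130 - 1*180061)/Z = (-25130 - 1*180061)/145408621150 = (-25130 - 180061)*(1/145408621150) = -205191*1/145408621150 = -205191/145408621150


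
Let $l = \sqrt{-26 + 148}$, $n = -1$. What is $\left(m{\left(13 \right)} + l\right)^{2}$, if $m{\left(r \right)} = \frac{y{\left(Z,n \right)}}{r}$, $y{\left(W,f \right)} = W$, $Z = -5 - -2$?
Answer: $\frac{20627}{169} - \frac{6 \sqrt{122}}{13} \approx 116.96$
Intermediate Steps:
$Z = -3$ ($Z = -5 + 2 = -3$)
$m{\left(r \right)} = - \frac{3}{r}$
$l = \sqrt{122} \approx 11.045$
$\left(m{\left(13 \right)} + l\right)^{2} = \left(- \frac{3}{13} + \sqrt{122}\right)^{2}$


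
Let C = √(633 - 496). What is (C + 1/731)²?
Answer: 73207458/534361 + 2*√137/731 ≈ 137.03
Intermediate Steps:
C = √137 ≈ 11.705
(C + 1/731)² = (√137 + 1/731)² = (1/731 + √137)²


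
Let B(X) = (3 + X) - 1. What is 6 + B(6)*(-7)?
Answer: -50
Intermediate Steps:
B(X) = 2 + X
6 + B(6)*(-7) = 6 + (2 + 6)*(-7) = 6 + 8*(-7) = 6 - 56 = -50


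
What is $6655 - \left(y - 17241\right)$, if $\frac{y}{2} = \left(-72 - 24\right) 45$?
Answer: $32536$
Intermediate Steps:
$y = -8640$ ($y = 2 \left(-72 - 24\right) 45 = 2 \left(\left(-96\right) 45\right) = 2 \left(-4320\right) = -8640$)
$6655 - \left(y - 17241\right) = 6655 - \left(-8640 - 17241\right) = 6655 - -25881 = 6655 + 25881 = 32536$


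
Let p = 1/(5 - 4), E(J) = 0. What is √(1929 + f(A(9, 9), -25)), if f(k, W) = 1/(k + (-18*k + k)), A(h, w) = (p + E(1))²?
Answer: √30863/4 ≈ 43.920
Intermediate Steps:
p = 1 (p = 1/1 = 1)
A(h, w) = 1 (A(h, w) = (1 + 0)² = 1² = 1)
f(k, W) = -1/(16*k) (f(k, W) = 1/(k - 17*k) = 1/(-16*k) = -1/(16*k))
√(1929 + f(A(9, 9), -25)) = √(1929 - 1/16/1) = √(1929 - 1/16*1) = √(1929 - 1/16) = √(30863/16) = √30863/4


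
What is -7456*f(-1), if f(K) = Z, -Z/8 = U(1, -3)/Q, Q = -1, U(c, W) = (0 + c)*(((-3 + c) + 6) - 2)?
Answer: -119296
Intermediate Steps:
U(c, W) = c*(1 + c) (U(c, W) = c*((3 + c) - 2) = c*(1 + c))
Z = 16 (Z = -8*1*(1 + 1)/(-1) = -8*1*2*(-1) = -16*(-1) = -8*(-2) = 16)
f(K) = 16
-7456*f(-1) = -7456*16 = -119296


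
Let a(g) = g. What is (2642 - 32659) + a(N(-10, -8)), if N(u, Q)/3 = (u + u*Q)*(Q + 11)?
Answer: -29387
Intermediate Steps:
N(u, Q) = 3*(11 + Q)*(u + Q*u) (N(u, Q) = 3*((u + u*Q)*(Q + 11)) = 3*((u + Q*u)*(11 + Q)) = 3*((11 + Q)*(u + Q*u)) = 3*(11 + Q)*(u + Q*u))
(2642 - 32659) + a(N(-10, -8)) = (2642 - 32659) + 3*(-10)*(11 + (-8)**2 + 12*(-8)) = -30017 + 3*(-10)*(11 + 64 - 96) = -30017 + 3*(-10)*(-21) = -30017 + 630 = -29387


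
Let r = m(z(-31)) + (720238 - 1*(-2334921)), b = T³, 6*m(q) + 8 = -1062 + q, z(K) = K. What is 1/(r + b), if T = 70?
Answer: 2/6795951 ≈ 2.9429e-7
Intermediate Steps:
m(q) = -535/3 + q/6 (m(q) = -4/3 + (-1062 + q)/6 = -4/3 + (-177 + q/6) = -535/3 + q/6)
b = 343000 (b = 70³ = 343000)
r = 6109951/2 (r = (-535/3 + (⅙)*(-31)) + (720238 - 1*(-2334921)) = (-535/3 - 31/6) + (720238 + 2334921) = -367/2 + 3055159 = 6109951/2 ≈ 3.0550e+6)
1/(r + b) = 1/(6109951/2 + 343000) = 1/(6795951/2) = 2/6795951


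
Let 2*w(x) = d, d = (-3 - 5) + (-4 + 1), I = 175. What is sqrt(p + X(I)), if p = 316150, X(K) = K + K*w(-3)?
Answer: 5*sqrt(50458)/2 ≈ 561.57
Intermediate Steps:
d = -11 (d = -8 - 3 = -11)
w(x) = -11/2 (w(x) = (1/2)*(-11) = -11/2)
X(K) = -9*K/2 (X(K) = K + K*(-11/2) = K - 11*K/2 = -9*K/2)
sqrt(p + X(I)) = sqrt(316150 - 9/2*175) = sqrt(316150 - 1575/2) = sqrt(630725/2) = 5*sqrt(50458)/2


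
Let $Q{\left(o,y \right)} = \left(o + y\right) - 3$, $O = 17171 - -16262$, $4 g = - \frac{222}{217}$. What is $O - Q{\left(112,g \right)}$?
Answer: $\frac{14462727}{434} \approx 33324.0$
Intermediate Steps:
$g = - \frac{111}{434}$ ($g = \frac{\left(-222\right) \frac{1}{217}}{4} = \frac{1}{4} \left(- \frac{222}{217}\right) = - \frac{111}{434} \approx -0.25576$)
$O = 33433$ ($O = 17171 + 16262 = 33433$)
$Q{\left(o,y \right)} = -3 + o + y$
$O - Q{\left(112,g \right)} = 33433 - \left(-3 + 112 - \frac{111}{434}\right) = 33433 - \frac{47195}{434} = \frac{14462727}{434}$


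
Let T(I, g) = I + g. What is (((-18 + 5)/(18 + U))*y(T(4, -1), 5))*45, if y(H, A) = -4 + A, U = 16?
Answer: -585/34 ≈ -17.206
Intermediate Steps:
(((-18 + 5)/(18 + U))*y(T(4, -1), 5))*45 = (((-18 + 5)/(18 + 16))*(-4 + 5))*45 = (-13/34*1)*45 = (-13*1/34*1)*45 = -13/34*1*45 = -13/34*45 = -585/34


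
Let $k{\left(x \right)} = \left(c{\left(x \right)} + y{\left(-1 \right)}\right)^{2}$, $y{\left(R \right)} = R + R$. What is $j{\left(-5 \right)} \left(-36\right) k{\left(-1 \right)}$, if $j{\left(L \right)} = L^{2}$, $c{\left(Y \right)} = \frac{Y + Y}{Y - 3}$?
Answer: $-2025$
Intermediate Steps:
$y{\left(R \right)} = 2 R$
$c{\left(Y \right)} = \frac{2 Y}{-3 + Y}$
$k{\left(x \right)} = \left(-2 + \frac{2 x}{-3 + x}\right)^{2}$ ($k{\left(x \right)} = \left(\frac{2 x}{-3 + x} + 2 \left(-1\right)\right)^{2} = \left(\frac{2 x}{-3 + x} - 2\right)^{2} = \left(-2 + \frac{2 x}{-3 + x}\right)^{2}$)
$j{\left(-5 \right)} \left(-36\right) k{\left(-1 \right)} = \left(-5\right)^{2} \left(-36\right) \frac{36}{\left(-3 - 1\right)^{2}} = 25 \left(-36\right) \frac{36}{16} = - 900 \cdot 36 \cdot \frac{1}{16} = \left(-900\right) \frac{9}{4} = -2025$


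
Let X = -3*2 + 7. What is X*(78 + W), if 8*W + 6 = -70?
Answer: 137/2 ≈ 68.500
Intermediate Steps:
W = -19/2 (W = -¾ + (⅛)*(-70) = -¾ - 35/4 = -19/2 ≈ -9.5000)
X = 1 (X = -6 + 7 = 1)
X*(78 + W) = 1*(78 - 19/2) = 1*(137/2) = 137/2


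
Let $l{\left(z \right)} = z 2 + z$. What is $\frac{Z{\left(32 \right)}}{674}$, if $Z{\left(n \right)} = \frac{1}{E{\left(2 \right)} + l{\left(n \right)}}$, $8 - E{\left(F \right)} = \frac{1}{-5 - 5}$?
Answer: $\frac{5}{350817} \approx 1.4252 \cdot 10^{-5}$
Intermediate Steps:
$E{\left(F \right)} = \frac{81}{10}$ ($E{\left(F \right)} = 8 - \frac{1}{-5 - 5} = 8 - \frac{1}{-10} = 8 - - \frac{1}{10} = 8 + \frac{1}{10} = \frac{81}{10}$)
$l{\left(z \right)} = 3 z$ ($l{\left(z \right)} = 2 z + z = 3 z$)
$Z{\left(n \right)} = \frac{1}{\frac{81}{10} + 3 n}$
$\frac{Z{\left(32 \right)}}{674} = \frac{\frac{10}{3} \frac{1}{27 + 10 \cdot 32}}{674} = \frac{10}{3 \left(27 + 320\right)} \frac{1}{674} = \frac{10}{3 \cdot 347} \cdot \frac{1}{674} = \frac{10}{3} \cdot \frac{1}{347} \cdot \frac{1}{674} = \frac{10}{1041} \cdot \frac{1}{674} = \frac{5}{350817}$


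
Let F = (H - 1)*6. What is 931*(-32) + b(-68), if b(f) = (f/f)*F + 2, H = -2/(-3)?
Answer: -29792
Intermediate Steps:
H = 2/3 (H = -2*(-1/3) = 2/3 ≈ 0.66667)
F = -2 (F = (2/3 - 1)*6 = -1/3*6 = -2)
b(f) = 0 (b(f) = (f/f)*(-2) + 2 = 1*(-2) + 2 = -2 + 2 = 0)
931*(-32) + b(-68) = 931*(-32) + 0 = -29792 + 0 = -29792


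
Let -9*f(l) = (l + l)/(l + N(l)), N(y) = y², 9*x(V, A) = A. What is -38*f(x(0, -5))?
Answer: 19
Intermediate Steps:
x(V, A) = A/9
f(l) = -2*l/(9*(l + l²)) (f(l) = -(l + l)/(9*(l + l²)) = -2*l/(9*(l + l²)))
-38*f(x(0, -5)) = -(-76)/(9 + 9*((⅑)*(-5))) = -(-76)/(9 + 9*(-5/9)) = -(-76)/(9 - 5) = -(-76)/4 = -38*(-½) = 19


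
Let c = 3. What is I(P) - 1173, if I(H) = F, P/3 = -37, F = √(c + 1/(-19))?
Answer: -1173 + 2*√266/19 ≈ -1171.3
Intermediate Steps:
F = 2*√266/19 (F = √(3 + 1/(-19)) = √(3 - 1/19) = √(56/19) = 2*√266/19 ≈ 1.7168)
P = -111 (P = 3*(-37) = -111)
I(H) = 2*√266/19
I(P) - 1173 = 2*√266/19 - 1173 = -1173 + 2*√266/19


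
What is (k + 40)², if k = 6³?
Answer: 65536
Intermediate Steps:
k = 216
(k + 40)² = (216 + 40)² = 256² = 65536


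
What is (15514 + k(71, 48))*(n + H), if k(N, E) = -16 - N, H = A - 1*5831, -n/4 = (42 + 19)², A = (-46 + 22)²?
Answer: -310684353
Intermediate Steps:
A = 576 (A = (-24)² = 576)
n = -14884 (n = -4*(42 + 19)² = -4*61² = -4*3721 = -14884)
H = -5255 (H = 576 - 1*5831 = 576 - 5831 = -5255)
(15514 + k(71, 48))*(n + H) = (15514 + (-16 - 1*71))*(-14884 - 5255) = (15514 + (-16 - 71))*(-20139) = (15514 - 87)*(-20139) = 15427*(-20139) = -310684353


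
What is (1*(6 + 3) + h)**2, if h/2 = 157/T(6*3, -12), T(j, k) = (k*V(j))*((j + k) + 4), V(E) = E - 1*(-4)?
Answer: 137428729/1742400 ≈ 78.873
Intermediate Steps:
V(E) = 4 + E (V(E) = E + 4 = 4 + E)
T(j, k) = k*(4 + j)*(4 + j + k) (T(j, k) = (k*(4 + j))*((j + k) + 4) = (k*(4 + j))*(4 + j + k) = k*(4 + j)*(4 + j + k))
h = -157/1320 (h = 2*(157/((-12*(4 + 6*3)*(4 + 6*3 - 12)))) = 2*(157/((-12*(4 + 18)*(4 + 18 - 12)))) = 2*(157/((-12*22*10))) = 2*(157/(-2640)) = 2*(157*(-1/2640)) = 2*(-157/2640) = -157/1320 ≈ -0.11894)
(1*(6 + 3) + h)**2 = (1*(6 + 3) - 157/1320)**2 = (1*9 - 157/1320)**2 = (9 - 157/1320)**2 = (11723/1320)**2 = 137428729/1742400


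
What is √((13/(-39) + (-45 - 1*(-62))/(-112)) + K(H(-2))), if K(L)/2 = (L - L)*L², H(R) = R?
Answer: I*√3423/84 ≈ 0.6965*I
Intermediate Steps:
K(L) = 0 (K(L) = 2*((L - L)*L²) = 2*(0*L²) = 2*0 = 0)
√((13/(-39) + (-45 - 1*(-62))/(-112)) + K(H(-2))) = √((13/(-39) + (-45 - 1*(-62))/(-112)) + 0) = √((13*(-1/39) + (-45 + 62)*(-1/112)) + 0) = √((-⅓ + 17*(-1/112)) + 0) = √((-⅓ - 17/112) + 0) = √(-163/336 + 0) = √(-163/336) = I*√3423/84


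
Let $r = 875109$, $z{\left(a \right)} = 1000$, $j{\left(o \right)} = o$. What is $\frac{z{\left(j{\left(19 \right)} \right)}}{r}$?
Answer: $\frac{1000}{875109} \approx 0.0011427$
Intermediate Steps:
$\frac{z{\left(j{\left(19 \right)} \right)}}{r} = \frac{1000}{875109}$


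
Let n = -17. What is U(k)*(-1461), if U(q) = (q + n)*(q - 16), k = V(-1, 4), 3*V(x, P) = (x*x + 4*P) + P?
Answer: -131490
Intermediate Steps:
V(x, P) = x**2/3 + 5*P/3 (V(x, P) = ((x*x + 4*P) + P)/3 = ((x**2 + 4*P) + P)/3 = (x**2 + 5*P)/3 = x**2/3 + 5*P/3)
k = 7 (k = (1/3)*(-1)**2 + (5/3)*4 = (1/3)*1 + 20/3 = 1/3 + 20/3 = 7)
U(q) = (-17 + q)*(-16 + q) (U(q) = (q - 17)*(q - 16) = (-17 + q)*(-16 + q))
U(k)*(-1461) = (272 + 7**2 - 33*7)*(-1461) = (272 + 49 - 231)*(-1461) = 90*(-1461) = -131490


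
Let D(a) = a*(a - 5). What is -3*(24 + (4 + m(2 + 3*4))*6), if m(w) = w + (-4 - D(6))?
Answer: -216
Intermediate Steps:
D(a) = a*(-5 + a)
m(w) = -10 + w (m(w) = w + (-4 - 6*(-5 + 6)) = w + (-4 - 6) = w - 10 = -10 + w)
-3*(24 + (4 + m(2 + 3*4))*6) = -3*(24 + (4 + (-10 + (2 + 3*4)))*6) = -3*(24 + (4 + (-10 + (2 + 12)))*6) = -3*(24 + (4 + (-10 + 14))*6) = -3*(24 + (4 + 4)*6) = -3*(24 + 8*6) = -3*(24 + 48) = -3*72 = -216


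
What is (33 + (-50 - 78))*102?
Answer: -9690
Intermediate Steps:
(33 + (-50 - 78))*102 = (33 - 128)*102 = -95*102 = -9690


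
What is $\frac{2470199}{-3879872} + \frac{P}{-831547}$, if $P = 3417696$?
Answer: $- \frac{15314309582765}{3226295921984} \approx -4.7467$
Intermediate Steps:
$\frac{2470199}{-3879872} + \frac{P}{-831547} = \frac{2470199}{-3879872} + \frac{3417696}{-831547} = 2470199 \left(- \frac{1}{3879872}\right) + 3417696 \left(- \frac{1}{831547}\right) = - \frac{2470199}{3879872} - \frac{3417696}{831547} = - \frac{15314309582765}{3226295921984}$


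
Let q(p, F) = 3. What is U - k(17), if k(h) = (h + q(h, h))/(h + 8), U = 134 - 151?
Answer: -89/5 ≈ -17.800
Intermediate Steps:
U = -17
k(h) = (3 + h)/(8 + h) (k(h) = (h + 3)/(h + 8) = (3 + h)/(8 + h))
U - k(17) = -17 - (3 + 17)/(8 + 17) = -17 - 20/25 = -17 - 1*⅘ = -17 - ⅘ = -89/5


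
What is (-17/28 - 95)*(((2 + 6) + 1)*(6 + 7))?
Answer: -313209/28 ≈ -11186.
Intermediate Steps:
(-17/28 - 95)*(((2 + 6) + 1)*(6 + 7)) = (-17*1/28 - 95)*((8 + 1)*13) = (-17/28 - 95)*(9*13) = -2677/28*117 = -313209/28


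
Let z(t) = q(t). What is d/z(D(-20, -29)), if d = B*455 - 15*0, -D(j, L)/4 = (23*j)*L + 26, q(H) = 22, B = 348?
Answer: 79170/11 ≈ 7197.3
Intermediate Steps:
D(j, L) = -104 - 92*L*j (D(j, L) = -4*((23*j)*L + 26) = -4*(23*L*j + 26) = -4*(26 + 23*L*j) = -104 - 92*L*j)
z(t) = 22
d = 158340 (d = 348*455 - 15*0 = 158340 + 0 = 158340)
d/z(D(-20, -29)) = 158340/22 = 158340*(1/22) = 79170/11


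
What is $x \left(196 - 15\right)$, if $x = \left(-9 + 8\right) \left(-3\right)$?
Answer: $543$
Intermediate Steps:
$x = 3$ ($x = \left(-1\right) \left(-3\right) = 3$)
$x \left(196 - 15\right) = 3 \left(196 - 15\right) = 3 \cdot 181 = 543$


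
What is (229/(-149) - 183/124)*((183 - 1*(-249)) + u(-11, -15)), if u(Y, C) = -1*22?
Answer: -11410915/9238 ≈ -1235.2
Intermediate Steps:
u(Y, C) = -22
(229/(-149) - 183/124)*((183 - 1*(-249)) + u(-11, -15)) = (229/(-149) - 183/124)*((183 - 1*(-249)) - 22) = (229*(-1/149) - 183*1/124)*((183 + 249) - 22) = (-229/149 - 183/124)*(432 - 22) = -55663/18476*410 = -11410915/9238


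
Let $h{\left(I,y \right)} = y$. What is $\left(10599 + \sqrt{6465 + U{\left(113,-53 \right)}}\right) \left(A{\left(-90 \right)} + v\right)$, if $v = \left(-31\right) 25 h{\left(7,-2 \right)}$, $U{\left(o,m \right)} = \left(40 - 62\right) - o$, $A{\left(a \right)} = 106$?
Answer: $17551944 + 1656 \sqrt{6330} \approx 1.7684 \cdot 10^{7}$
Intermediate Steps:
$U{\left(o,m \right)} = -22 - o$
$v = 1550$ ($v = \left(-31\right) 25 \left(-2\right) = \left(-775\right) \left(-2\right) = 1550$)
$\left(10599 + \sqrt{6465 + U{\left(113,-53 \right)}}\right) \left(A{\left(-90 \right)} + v\right) = \left(10599 + \sqrt{6465 - 135}\right) \left(106 + 1550\right) = \left(10599 + \sqrt{6465 - 135}\right) 1656 = \left(10599 + \sqrt{6330}\right) 1656 = 17551944 + 1656 \sqrt{6330}$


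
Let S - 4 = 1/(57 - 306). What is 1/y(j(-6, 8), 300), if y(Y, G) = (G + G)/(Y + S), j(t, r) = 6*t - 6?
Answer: -9463/149400 ≈ -0.063340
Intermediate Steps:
S = 995/249 (S = 4 + 1/(57 - 306) = 4 + 1/(-249) = 4 - 1/249 = 995/249 ≈ 3.9960)
j(t, r) = -6 + 6*t
y(Y, G) = 2*G/(995/249 + Y) (y(Y, G) = (G + G)/(Y + 995/249) = (2*G)/(995/249 + Y) = 2*G/(995/249 + Y))
1/y(j(-6, 8), 300) = 1/(498*300/(995 + 249*(-6 + 6*(-6)))) = 1/(498*300/(995 + 249*(-6 - 36))) = 1/(498*300/(995 + 249*(-42))) = 1/(498*300/(995 - 10458)) = 1/(498*300/(-9463)) = 1/(498*300*(-1/9463)) = 1/(-149400/9463) = -9463/149400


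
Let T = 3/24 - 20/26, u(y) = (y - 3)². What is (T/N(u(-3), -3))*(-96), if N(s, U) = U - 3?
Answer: -134/13 ≈ -10.308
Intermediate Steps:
u(y) = (-3 + y)²
T = -67/104 (T = 3*(1/24) - 20*1/26 = ⅛ - 10/13 = -67/104 ≈ -0.64423)
N(s, U) = -3 + U
(T/N(u(-3), -3))*(-96) = -67/(104*(-3 - 3))*(-96) = -67/104/(-6)*(-96) = -67/104*(-⅙)*(-96) = (67/624)*(-96) = -134/13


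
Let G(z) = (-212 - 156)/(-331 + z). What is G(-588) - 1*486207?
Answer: -446823865/919 ≈ -4.8621e+5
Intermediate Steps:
G(z) = -368/(-331 + z)
G(-588) - 1*486207 = -368/(-331 - 588) - 1*486207 = -368/(-919) - 486207 = -368*(-1/919) - 486207 = 368/919 - 486207 = -446823865/919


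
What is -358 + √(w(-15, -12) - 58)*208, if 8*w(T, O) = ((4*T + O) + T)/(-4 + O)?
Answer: -358 + 13*I*√14674 ≈ -358.0 + 1574.8*I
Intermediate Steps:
w(T, O) = (O + 5*T)/(8*(-4 + O)) (w(T, O) = (((4*T + O) + T)/(-4 + O))/8 = (((O + 4*T) + T)/(-4 + O))/8 = ((O + 5*T)/(-4 + O))/8 = (O + 5*T)/(8*(-4 + O)))
-358 + √(w(-15, -12) - 58)*208 = -358 + √((-12 + 5*(-15))/(8*(-4 - 12)) - 58)*208 = -358 + √((⅛)*(-12 - 75)/(-16) - 58)*208 = -358 + √((⅛)*(-1/16)*(-87) - 58)*208 = -358 + √(87/128 - 58)*208 = -358 + √(-7337/128)*208 = -358 + (I*√14674/16)*208 = -358 + 13*I*√14674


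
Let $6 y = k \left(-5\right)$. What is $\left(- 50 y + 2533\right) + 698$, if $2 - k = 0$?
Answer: $\frac{9943}{3} \approx 3314.3$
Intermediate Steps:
$k = 2$ ($k = 2 - 0 = 2 + 0 = 2$)
$y = - \frac{5}{3}$ ($y = \frac{2 \left(-5\right)}{6} = \frac{1}{6} \left(-10\right) = - \frac{5}{3} \approx -1.6667$)
$\left(- 50 y + 2533\right) + 698 = \left(\left(-50\right) \left(- \frac{5}{3}\right) + 2533\right) + 698 = \left(\frac{250}{3} + 2533\right) + 698 = \frac{7849}{3} + 698 = \frac{9943}{3}$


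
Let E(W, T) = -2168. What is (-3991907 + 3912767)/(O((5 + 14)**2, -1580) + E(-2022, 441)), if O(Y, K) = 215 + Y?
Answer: 19785/398 ≈ 49.711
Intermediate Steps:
(-3991907 + 3912767)/(O((5 + 14)**2, -1580) + E(-2022, 441)) = (-3991907 + 3912767)/((215 + (5 + 14)**2) - 2168) = -79140/((215 + 19**2) - 2168) = -79140/((215 + 361) - 2168) = -79140/(576 - 2168) = -79140/(-1592) = -79140*(-1/1592) = 19785/398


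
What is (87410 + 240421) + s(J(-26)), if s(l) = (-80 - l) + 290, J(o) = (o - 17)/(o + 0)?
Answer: 8529023/26 ≈ 3.2804e+5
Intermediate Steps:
J(o) = (-17 + o)/o
s(l) = 210 - l
(87410 + 240421) + s(J(-26)) = (87410 + 240421) + (210 - (-17 - 26)/(-26)) = 327831 + (210 - (-1)*(-43)/26) = 327831 + (210 - 1*43/26) = 327831 + (210 - 43/26) = 327831 + 5417/26 = 8529023/26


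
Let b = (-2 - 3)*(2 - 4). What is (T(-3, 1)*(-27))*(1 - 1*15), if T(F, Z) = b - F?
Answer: 4914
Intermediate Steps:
b = 10 (b = -5*(-2) = 10)
T(F, Z) = 10 - F
(T(-3, 1)*(-27))*(1 - 1*15) = ((10 - 1*(-3))*(-27))*(1 - 1*15) = ((10 + 3)*(-27))*(1 - 15) = (13*(-27))*(-14) = -351*(-14) = 4914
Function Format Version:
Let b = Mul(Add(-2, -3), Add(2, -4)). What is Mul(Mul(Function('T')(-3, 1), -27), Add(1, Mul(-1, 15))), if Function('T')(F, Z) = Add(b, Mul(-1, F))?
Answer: 4914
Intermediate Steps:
b = 10 (b = Mul(-5, -2) = 10)
Function('T')(F, Z) = Add(10, Mul(-1, F))
Mul(Mul(Function('T')(-3, 1), -27), Add(1, Mul(-1, 15))) = Mul(Mul(Add(10, Mul(-1, -3)), -27), Add(1, Mul(-1, 15))) = Mul(Mul(Add(10, 3), -27), Add(1, -15)) = Mul(Mul(13, -27), -14) = Mul(-351, -14) = 4914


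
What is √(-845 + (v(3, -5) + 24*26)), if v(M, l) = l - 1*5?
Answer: I*√231 ≈ 15.199*I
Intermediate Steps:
v(M, l) = -5 + l (v(M, l) = l - 5 = -5 + l)
√(-845 + (v(3, -5) + 24*26)) = √(-845 + ((-5 - 5) + 24*26)) = √(-845 + (-10 + 624)) = √(-845 + 614) = √(-231) = I*√231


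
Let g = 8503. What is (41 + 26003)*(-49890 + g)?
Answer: -1077883028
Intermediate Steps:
(41 + 26003)*(-49890 + g) = (41 + 26003)*(-49890 + 8503) = 26044*(-41387) = -1077883028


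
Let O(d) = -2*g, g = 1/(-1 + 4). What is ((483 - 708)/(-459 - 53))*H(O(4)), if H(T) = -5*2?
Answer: -1125/256 ≈ -4.3945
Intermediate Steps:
g = ⅓ (g = 1/3 = ⅓ ≈ 0.33333)
O(d) = -⅔ (O(d) = -2*⅓ = -⅔)
H(T) = -10
((483 - 708)/(-459 - 53))*H(O(4)) = ((483 - 708)/(-459 - 53))*(-10) = -225/(-512)*(-10) = -225*(-1/512)*(-10) = (225/512)*(-10) = -1125/256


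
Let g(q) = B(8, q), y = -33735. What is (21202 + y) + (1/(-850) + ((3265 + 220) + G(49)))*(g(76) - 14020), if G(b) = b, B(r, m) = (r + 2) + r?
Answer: -21035623424/425 ≈ -4.9496e+7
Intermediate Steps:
B(r, m) = 2 + 2*r (B(r, m) = (2 + r) + r = 2 + 2*r)
g(q) = 18 (g(q) = 2 + 2*8 = 2 + 16 = 18)
(21202 + y) + (1/(-850) + ((3265 + 220) + G(49)))*(g(76) - 14020) = (21202 - 33735) + (1/(-850) + ((3265 + 220) + 49))*(18 - 14020) = -12533 + (-1/850 + (3485 + 49))*(-14002) = -12533 + (-1/850 + 3534)*(-14002) = -12533 + (3003899/850)*(-14002) = -12533 - 21030296899/425 = -21035623424/425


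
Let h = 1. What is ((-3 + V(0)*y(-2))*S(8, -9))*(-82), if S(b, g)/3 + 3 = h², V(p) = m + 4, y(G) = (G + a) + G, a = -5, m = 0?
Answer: -19188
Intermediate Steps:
y(G) = -5 + 2*G (y(G) = (G - 5) + G = (-5 + G) + G = -5 + 2*G)
V(p) = 4 (V(p) = 0 + 4 = 4)
S(b, g) = -6 (S(b, g) = -9 + 3*1² = -9 + 3*1 = -9 + 3 = -6)
((-3 + V(0)*y(-2))*S(8, -9))*(-82) = ((-3 + 4*(-5 + 2*(-2)))*(-6))*(-82) = ((-3 + 4*(-5 - 4))*(-6))*(-82) = ((-3 + 4*(-9))*(-6))*(-82) = ((-3 - 36)*(-6))*(-82) = -39*(-6)*(-82) = 234*(-82) = -19188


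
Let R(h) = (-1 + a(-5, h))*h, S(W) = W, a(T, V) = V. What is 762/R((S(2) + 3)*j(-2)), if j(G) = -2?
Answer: 381/55 ≈ 6.9273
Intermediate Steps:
R(h) = h*(-1 + h) (R(h) = (-1 + h)*h = h*(-1 + h))
762/R((S(2) + 3)*j(-2)) = 762/((((2 + 3)*(-2))*(-1 + (2 + 3)*(-2)))) = 762/(((5*(-2))*(-1 + 5*(-2)))) = 762/((-10*(-1 - 10))) = 762/((-10*(-11))) = 762/110 = 762*(1/110) = 381/55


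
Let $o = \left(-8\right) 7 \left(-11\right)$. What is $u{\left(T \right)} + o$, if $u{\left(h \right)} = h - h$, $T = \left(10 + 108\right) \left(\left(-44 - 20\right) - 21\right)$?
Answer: $616$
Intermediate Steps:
$o = 616$ ($o = \left(-56\right) \left(-11\right) = 616$)
$T = -10030$ ($T = 118 \left(\left(-44 - 20\right) - 21\right) = 118 \left(-64 - 21\right) = 118 \left(-85\right) = -10030$)
$u{\left(h \right)} = 0$
$u{\left(T \right)} + o = 0 + 616 = 616$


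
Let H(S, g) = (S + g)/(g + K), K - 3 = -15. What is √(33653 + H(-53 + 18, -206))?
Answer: √1599377710/218 ≈ 183.45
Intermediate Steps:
K = -12 (K = 3 - 15 = -12)
H(S, g) = (S + g)/(-12 + g) (H(S, g) = (S + g)/(g - 12) = (S + g)/(-12 + g))
√(33653 + H(-53 + 18, -206)) = √(33653 + ((-53 + 18) - 206)/(-12 - 206)) = √(33653 + (-35 - 206)/(-218)) = √(33653 - 1/218*(-241)) = √(33653 + 241/218) = √(7336595/218) = √1599377710/218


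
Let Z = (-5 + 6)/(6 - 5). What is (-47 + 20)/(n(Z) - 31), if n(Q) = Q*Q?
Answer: 9/10 ≈ 0.90000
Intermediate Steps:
Z = 1 (Z = 1/1 = 1*1 = 1)
n(Q) = Q²
(-47 + 20)/(n(Z) - 31) = (-47 + 20)/(1² - 31) = -27/(1 - 31) = -27/(-30) = -27*(-1/30) = 9/10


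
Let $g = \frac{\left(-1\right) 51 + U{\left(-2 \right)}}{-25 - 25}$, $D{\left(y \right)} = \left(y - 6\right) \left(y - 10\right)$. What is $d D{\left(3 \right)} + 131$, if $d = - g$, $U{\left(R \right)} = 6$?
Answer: $\frac{1121}{10} \approx 112.1$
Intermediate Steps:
$D{\left(y \right)} = \left(-10 + y\right) \left(-6 + y\right)$ ($D{\left(y \right)} = \left(-6 + y\right) \left(-10 + y\right) = \left(-10 + y\right) \left(-6 + y\right)$)
$g = \frac{9}{10}$ ($g = \frac{\left(-1\right) 51 + 6}{-25 - 25} = \frac{-51 + 6}{-50} = \left(-45\right) \left(- \frac{1}{50}\right) = \frac{9}{10} \approx 0.9$)
$d = - \frac{9}{10}$ ($d = \left(-1\right) \frac{9}{10} = - \frac{9}{10} \approx -0.9$)
$d D{\left(3 \right)} + 131 = - \frac{9 \left(60 + 3^{2} - 48\right)}{10} + 131 = - \frac{9 \left(60 + 9 - 48\right)}{10} + 131 = \left(- \frac{9}{10}\right) 21 + 131 = - \frac{189}{10} + 131 = \frac{1121}{10}$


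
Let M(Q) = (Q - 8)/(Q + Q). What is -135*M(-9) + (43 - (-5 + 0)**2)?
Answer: -219/2 ≈ -109.50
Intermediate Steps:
M(Q) = (-8 + Q)/(2*Q) (M(Q) = (-8 + Q)/((2*Q)) = (-8 + Q)*(1/(2*Q)) = (-8 + Q)/(2*Q))
-135*M(-9) + (43 - (-5 + 0)**2) = -135*(-8 - 9)/(2*(-9)) + (43 - (-5 + 0)**2) = -135*(-1)*(-17)/(2*9) + (43 - 1*(-5)**2) = -135*17/18 + (43 - 1*25) = -255/2 + (43 - 25) = -255/2 + 18 = -219/2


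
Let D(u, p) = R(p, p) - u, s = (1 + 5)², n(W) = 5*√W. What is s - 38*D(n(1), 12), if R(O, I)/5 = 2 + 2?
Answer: -534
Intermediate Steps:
R(O, I) = 20 (R(O, I) = 5*(2 + 2) = 5*4 = 20)
s = 36 (s = 6² = 36)
D(u, p) = 20 - u
s - 38*D(n(1), 12) = 36 - 38*(20 - 5*√1) = 36 - 38*(20 - 5) = 36 - 38*15 = 36 - 570 = -534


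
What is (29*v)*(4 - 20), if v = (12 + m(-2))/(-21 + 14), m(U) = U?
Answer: 4640/7 ≈ 662.86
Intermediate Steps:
v = -10/7 (v = (12 - 2)/(-21 + 14) = 10/(-7) = 10*(-⅐) = -10/7 ≈ -1.4286)
(29*v)*(4 - 20) = (29*(-10/7))*(4 - 20) = -290/7*(-16) = 4640/7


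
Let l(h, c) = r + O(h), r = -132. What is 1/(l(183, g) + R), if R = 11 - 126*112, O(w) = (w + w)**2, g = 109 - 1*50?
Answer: 1/119723 ≈ 8.3526e-6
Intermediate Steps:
g = 59 (g = 109 - 50 = 59)
O(w) = 4*w**2 (O(w) = (2*w)**2 = 4*w**2)
R = -14101 (R = 11 - 14112 = -14101)
l(h, c) = -132 + 4*h**2
1/(l(183, g) + R) = 1/((-132 + 4*183**2) - 14101) = 1/((-132 + 4*33489) - 14101) = 1/((-132 + 133956) - 14101) = 1/(133824 - 14101) = 1/119723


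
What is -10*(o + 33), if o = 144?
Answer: -1770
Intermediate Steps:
-10*(o + 33) = -10*(144 + 33) = -10*177 = -1770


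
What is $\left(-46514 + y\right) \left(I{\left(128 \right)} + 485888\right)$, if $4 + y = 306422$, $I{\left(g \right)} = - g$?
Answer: $126250967040$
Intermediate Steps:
$y = 306418$ ($y = -4 + 306422 = 306418$)
$\left(-46514 + y\right) \left(I{\left(128 \right)} + 485888\right) = \left(-46514 + 306418\right) \left(\left(-1\right) 128 + 485888\right) = 259904 \left(-128 + 485888\right) = 259904 \cdot 485760 = 126250967040$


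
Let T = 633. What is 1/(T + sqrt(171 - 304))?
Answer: 633/400822 - I*sqrt(133)/400822 ≈ 0.0015793 - 2.8772e-5*I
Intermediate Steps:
1/(T + sqrt(171 - 304)) = 1/(633 + sqrt(171 - 304)) = 1/(633 + sqrt(-133)) = 1/(633 + I*sqrt(133))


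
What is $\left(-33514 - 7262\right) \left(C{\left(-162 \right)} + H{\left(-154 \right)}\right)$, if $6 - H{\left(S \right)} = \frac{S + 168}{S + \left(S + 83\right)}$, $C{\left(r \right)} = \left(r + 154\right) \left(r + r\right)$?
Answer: $- \frac{7945393888}{75} \approx -1.0594 \cdot 10^{8}$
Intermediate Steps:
$C{\left(r \right)} = 2 r \left(154 + r\right)$ ($C{\left(r \right)} = \left(154 + r\right) 2 r = 2 r \left(154 + r\right)$)
$H{\left(S \right)} = 6 - \frac{168 + S}{83 + 2 S}$ ($H{\left(S \right)} = 6 - \frac{S + 168}{S + \left(S + 83\right)} = 6 - \frac{168 + S}{S + \left(83 + S\right)} = 6 - \frac{168 + S}{83 + 2 S}$)
$\left(-33514 - 7262\right) \left(C{\left(-162 \right)} + H{\left(-154 \right)}\right) = \left(-33514 - 7262\right) \left(2 \left(-162\right) \left(154 - 162\right) + \frac{11 \left(30 - 154\right)}{83 + 2 \left(-154\right)}\right) = - 40776 \left(2 \left(-162\right) \left(-8\right) + 11 \frac{1}{83 - 308} \left(-124\right)\right) = - 40776 \left(2592 + 11 \frac{1}{-225} \left(-124\right)\right) = - 40776 \left(2592 + 11 \left(- \frac{1}{225}\right) \left(-124\right)\right) = - 40776 \left(2592 + \frac{1364}{225}\right) = \left(-40776\right) \frac{584564}{225} = - \frac{7945393888}{75}$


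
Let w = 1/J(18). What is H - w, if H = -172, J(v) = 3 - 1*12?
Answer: -1547/9 ≈ -171.89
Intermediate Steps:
J(v) = -9 (J(v) = 3 - 12 = -9)
w = -1/9 (w = 1/(-9) = -1/9 ≈ -0.11111)
H - w = -172 - 1*(-1/9) = -172 + 1/9 = -1547/9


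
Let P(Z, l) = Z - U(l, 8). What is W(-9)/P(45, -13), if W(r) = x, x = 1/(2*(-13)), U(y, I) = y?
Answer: -1/1508 ≈ -0.00066313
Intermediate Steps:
P(Z, l) = Z - l
x = -1/26 (x = 1/(-26) = -1/26 ≈ -0.038462)
W(r) = -1/26
W(-9)/P(45, -13) = -1/(26*(45 - 1*(-13))) = -1/(26*(45 + 13)) = -1/26/58 = -1/26*1/58 = -1/1508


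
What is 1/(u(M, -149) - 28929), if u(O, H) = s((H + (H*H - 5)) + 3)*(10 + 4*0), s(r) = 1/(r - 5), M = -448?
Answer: -4409/127547959 ≈ -3.4567e-5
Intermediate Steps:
s(r) = 1/(-5 + r)
u(O, H) = 10/(-7 + H + H²) (u(O, H) = (10 + 4*0)/(-5 + ((H + (H*H - 5)) + 3)) = (10 + 0)/(-5 + ((H + (H² - 5)) + 3)) = 10/(-5 + ((H + (-5 + H²)) + 3)) = 10/(-5 + ((-5 + H + H²) + 3)) = 10/(-5 + (-2 + H + H²)) = 10/(-7 + H + H²))
1/(u(M, -149) - 28929) = 1/(10/(-7 - 149 + (-149)²) - 28929) = 1/(10/(-7 - 149 + 22201) - 28929) = 1/(10/22045 - 28929) = 1/(10*(1/22045) - 28929) = 1/(2/4409 - 28929) = 1/(-127547959/4409) = -4409/127547959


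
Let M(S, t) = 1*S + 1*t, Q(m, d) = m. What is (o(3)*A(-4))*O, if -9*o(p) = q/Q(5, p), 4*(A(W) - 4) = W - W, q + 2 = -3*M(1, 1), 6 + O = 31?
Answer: 160/9 ≈ 17.778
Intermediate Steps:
O = 25 (O = -6 + 31 = 25)
M(S, t) = S + t
q = -8 (q = -2 - 3*(1 + 1) = -2 - 3*2 = -2 - 6 = -8)
A(W) = 4 (A(W) = 4 + (W - W)/4 = 4 + (1/4)*0 = 4 + 0 = 4)
o(p) = 8/45 (o(p) = -(-8)/(9*5) = -1/9*(-8/5) = 8/45)
(o(3)*A(-4))*O = ((8/45)*4)*25 = (32/45)*25 = 160/9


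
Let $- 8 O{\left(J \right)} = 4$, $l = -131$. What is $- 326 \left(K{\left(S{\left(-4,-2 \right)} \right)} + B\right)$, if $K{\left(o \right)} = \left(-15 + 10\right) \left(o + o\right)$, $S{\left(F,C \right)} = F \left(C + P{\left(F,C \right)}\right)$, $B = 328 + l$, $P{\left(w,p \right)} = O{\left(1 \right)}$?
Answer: $-31622$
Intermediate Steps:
$O{\left(J \right)} = - \frac{1}{2}$ ($O{\left(J \right)} = \left(- \frac{1}{8}\right) 4 = - \frac{1}{2}$)
$P{\left(w,p \right)} = - \frac{1}{2}$
$B = 197$ ($B = 328 - 131 = 197$)
$S{\left(F,C \right)} = F \left(- \frac{1}{2} + C\right)$ ($S{\left(F,C \right)} = F \left(C - \frac{1}{2}\right) = F \left(- \frac{1}{2} + C\right)$)
$K{\left(o \right)} = - 10 o$ ($K{\left(o \right)} = - 5 \cdot 2 o = - 10 o$)
$- 326 \left(K{\left(S{\left(-4,-2 \right)} \right)} + B\right) = - 326 \left(- 10 \left(- 4 \left(- \frac{1}{2} - 2\right)\right) + 197\right) = - 326 \left(- 10 \left(\left(-4\right) \left(- \frac{5}{2}\right)\right) + 197\right) = - 326 \left(\left(-10\right) 10 + 197\right) = - 326 \left(-100 + 197\right) = \left(-326\right) 97 = -31622$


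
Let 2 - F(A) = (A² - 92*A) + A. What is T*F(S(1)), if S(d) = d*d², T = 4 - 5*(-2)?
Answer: 1288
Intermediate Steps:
T = 14 (T = 4 + 10 = 14)
S(d) = d³
F(A) = 2 - A² + 91*A (F(A) = 2 - ((A² - 92*A) + A) = 2 - (A² - 91*A) = 2 + (-A² + 91*A) = 2 - A² + 91*A)
T*F(S(1)) = 14*(2 - (1³)² + 91*1³) = 14*(2 - 1*1² + 91*1) = 14*(2 - 1*1 + 91) = 14*(2 - 1 + 91) = 14*92 = 1288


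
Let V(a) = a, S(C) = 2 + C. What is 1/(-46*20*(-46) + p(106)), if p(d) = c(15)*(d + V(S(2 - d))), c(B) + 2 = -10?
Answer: 1/42272 ≈ 2.3656e-5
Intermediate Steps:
c(B) = -12 (c(B) = -2 - 10 = -12)
p(d) = -48 (p(d) = -12*(d + (2 + (2 - d))) = -12*(d + (4 - d)) = -12*4 = -48)
1/(-46*20*(-46) + p(106)) = 1/(-46*20*(-46) - 48) = 1/(-920*(-46) - 48) = 1/(42320 - 48) = 1/42272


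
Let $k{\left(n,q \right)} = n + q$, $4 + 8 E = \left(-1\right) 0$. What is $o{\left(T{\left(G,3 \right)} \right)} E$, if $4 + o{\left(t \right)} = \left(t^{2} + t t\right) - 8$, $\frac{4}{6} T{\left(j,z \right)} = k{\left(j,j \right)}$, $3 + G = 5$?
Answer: $-30$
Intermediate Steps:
$G = 2$ ($G = -3 + 5 = 2$)
$E = - \frac{1}{2}$ ($E = - \frac{1}{2} + \frac{\left(-1\right) 0}{8} = - \frac{1}{2} + \frac{1}{8} \cdot 0 = - \frac{1}{2} + 0 = - \frac{1}{2} \approx -0.5$)
$T{\left(j,z \right)} = 3 j$ ($T{\left(j,z \right)} = \frac{3 \left(j + j\right)}{2} = \frac{3 \cdot 2 j}{2} = 3 j$)
$o{\left(t \right)} = -12 + 2 t^{2}$ ($o{\left(t \right)} = -4 - \left(8 - t^{2} - t t\right) = -4 + \left(\left(t^{2} + t^{2}\right) - 8\right) = -4 + \left(2 t^{2} - 8\right) = -4 + \left(-8 + 2 t^{2}\right) = -12 + 2 t^{2}$)
$o{\left(T{\left(G,3 \right)} \right)} E = \left(-12 + 2 \left(3 \cdot 2\right)^{2}\right) \left(- \frac{1}{2}\right) = \left(-12 + 2 \cdot 6^{2}\right) \left(- \frac{1}{2}\right) = \left(-12 + 2 \cdot 36\right) \left(- \frac{1}{2}\right) = \left(-12 + 72\right) \left(- \frac{1}{2}\right) = 60 \left(- \frac{1}{2}\right) = -30$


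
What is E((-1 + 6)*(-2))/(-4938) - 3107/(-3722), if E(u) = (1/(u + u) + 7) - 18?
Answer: 153834941/183792360 ≈ 0.83700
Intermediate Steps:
E(u) = -11 + 1/(2*u) (E(u) = (1/(2*u) + 7) - 18 = (7 + 1/(2*u)) - 18 = -11 + 1/(2*u))
E((-1 + 6)*(-2))/(-4938) - 3107/(-3722) = (-11 + 1/(2*(((-1 + 6)*(-2)))))/(-4938) - 3107/(-3722) = (-11 + 1/(2*((5*(-2)))))*(-1/4938) - 3107*(-1/3722) = (-11 + (1/2)/(-10))*(-1/4938) + 3107/3722 = (-11 + (1/2)*(-1/10))*(-1/4938) + 3107/3722 = (-11 - 1/20)*(-1/4938) + 3107/3722 = -221/20*(-1/4938) + 3107/3722 = 221/98760 + 3107/3722 = 153834941/183792360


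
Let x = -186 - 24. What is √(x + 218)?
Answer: 2*√2 ≈ 2.8284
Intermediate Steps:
x = -210
√(x + 218) = √(-210 + 218) = √8 = 2*√2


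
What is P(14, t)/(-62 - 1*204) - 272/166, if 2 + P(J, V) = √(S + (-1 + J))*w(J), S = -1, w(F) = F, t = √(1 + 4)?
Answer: -18005/11039 - 2*√3/19 ≈ -1.8134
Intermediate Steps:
t = √5 ≈ 2.2361
P(J, V) = -2 + J*√(-2 + J) (P(J, V) = -2 + √(-1 + (-1 + J))*J = -2 + √(-2 + J)*J = -2 + J*√(-2 + J))
P(14, t)/(-62 - 1*204) - 272/166 = (-2 + 14*√(-2 + 14))/(-62 - 1*204) - 272/166 = (-2 + 14*√12)/(-62 - 204) - 272*1/166 = (-2 + 14*(2*√3))/(-266) - 136/83 = (-2 + 28*√3)*(-1/266) - 136/83 = (1/133 - 2*√3/19) - 136/83 = -18005/11039 - 2*√3/19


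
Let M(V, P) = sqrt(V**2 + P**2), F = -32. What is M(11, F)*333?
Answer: 333*sqrt(1145) ≈ 11268.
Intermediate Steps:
M(V, P) = sqrt(P**2 + V**2)
M(11, F)*333 = sqrt((-32)**2 + 11**2)*333 = sqrt(1024 + 121)*333 = sqrt(1145)*333 = 333*sqrt(1145)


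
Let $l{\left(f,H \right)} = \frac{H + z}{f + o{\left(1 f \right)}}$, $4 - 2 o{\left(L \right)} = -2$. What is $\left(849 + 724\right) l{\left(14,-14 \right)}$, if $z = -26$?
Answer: $- \frac{62920}{17} \approx -3701.2$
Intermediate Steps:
$o{\left(L \right)} = 3$ ($o{\left(L \right)} = 2 - -1 = 2 + 1 = 3$)
$l{\left(f,H \right)} = \frac{-26 + H}{3 + f}$ ($l{\left(f,H \right)} = \frac{H - 26}{f + 3} = \frac{-26 + H}{3 + f}$)
$\left(849 + 724\right) l{\left(14,-14 \right)} = \left(849 + 724\right) \frac{-26 - 14}{3 + 14} = 1573 \cdot \frac{1}{17} \left(-40\right) = 1573 \left(- \frac{40}{17}\right) = - \frac{62920}{17}$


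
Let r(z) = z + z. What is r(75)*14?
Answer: 2100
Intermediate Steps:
r(z) = 2*z
r(75)*14 = (2*75)*14 = 150*14 = 2100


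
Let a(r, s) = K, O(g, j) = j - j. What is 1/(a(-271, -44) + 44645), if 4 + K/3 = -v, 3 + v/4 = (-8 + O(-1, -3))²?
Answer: 1/43901 ≈ 2.2779e-5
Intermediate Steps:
O(g, j) = 0
v = 244 (v = -12 + 4*(-8 + 0)² = -12 + 4*(-8)² = -12 + 4*64 = -12 + 256 = 244)
K = -744 (K = -12 + 3*(-1*244) = -12 + 3*(-244) = -12 - 732 = -744)
a(r, s) = -744
1/(a(-271, -44) + 44645) = 1/(-744 + 44645) = 1/43901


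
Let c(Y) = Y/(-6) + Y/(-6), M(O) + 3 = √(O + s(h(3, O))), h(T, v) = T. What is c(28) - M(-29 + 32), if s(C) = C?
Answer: -19/3 - √6 ≈ -8.7828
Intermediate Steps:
M(O) = -3 + √(3 + O) (M(O) = -3 + √(O + 3) = -3 + √(3 + O))
c(Y) = -Y/3 (c(Y) = Y*(-⅙) + Y*(-⅙) = -Y/6 - Y/6 = -Y/3)
c(28) - M(-29 + 32) = -⅓*28 - (-3 + √(3 + (-29 + 32))) = -28/3 - (-3 + √(3 + 3)) = -28/3 - (-3 + √6) = -28/3 + (3 - √6) = -19/3 - √6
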